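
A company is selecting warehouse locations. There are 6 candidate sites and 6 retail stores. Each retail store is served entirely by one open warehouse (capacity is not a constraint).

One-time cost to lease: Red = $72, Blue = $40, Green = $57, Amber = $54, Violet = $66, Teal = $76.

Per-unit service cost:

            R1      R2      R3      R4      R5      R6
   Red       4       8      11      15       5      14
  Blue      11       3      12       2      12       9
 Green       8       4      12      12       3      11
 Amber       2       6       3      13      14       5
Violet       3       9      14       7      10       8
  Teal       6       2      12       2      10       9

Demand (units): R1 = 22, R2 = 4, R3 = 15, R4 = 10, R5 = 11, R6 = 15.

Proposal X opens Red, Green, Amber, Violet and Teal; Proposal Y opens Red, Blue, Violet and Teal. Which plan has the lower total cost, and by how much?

Proposal X: {Red, Green, Amber, Violet, Teal}: R1→Amber 2·22=44, R2→Teal 2·4=8, R3→Amber 3·15=45, R4→Teal 2·10=20, R5→Green 3·11=33, R6→Amber 5·15=75. Service 225; fixed 325; total 550.
Proposal Y: {Red, Blue, Violet, Teal}: R1→Violet 3·22=66, R2→Teal 2·4=8, R3→Red 11·15=165, R4→Blue 2·10=20, R5→Red 5·11=55, R6→Violet 8·15=120. Service 434; fixed 254; total 688.
Difference: |550 − 688| = 138.

Proposal X is cheaper by 138.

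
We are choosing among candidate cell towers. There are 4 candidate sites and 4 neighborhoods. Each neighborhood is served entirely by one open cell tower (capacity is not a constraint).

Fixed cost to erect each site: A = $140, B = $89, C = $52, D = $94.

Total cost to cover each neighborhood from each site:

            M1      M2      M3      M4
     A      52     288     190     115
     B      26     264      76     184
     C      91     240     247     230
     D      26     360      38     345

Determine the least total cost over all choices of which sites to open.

For any fixed open set, each neighborhood goes to its cheapest open site; total = fixed + service.
{B}: M1→B 26, M2→B 264, M3→B 76, M4→B 184. Service 550; fixed 89; total 639.
{B, C}: service 526 + fixed 141 = 667
{C, D}: M1→D 26, M2→C 240, M3→D 38, M4→C 230. Service 534; fixed 146; total 680.
{A, B, C, D}: service 419 + fixed 375 = 794
No other subset beats 639.

Minimum total cost: 639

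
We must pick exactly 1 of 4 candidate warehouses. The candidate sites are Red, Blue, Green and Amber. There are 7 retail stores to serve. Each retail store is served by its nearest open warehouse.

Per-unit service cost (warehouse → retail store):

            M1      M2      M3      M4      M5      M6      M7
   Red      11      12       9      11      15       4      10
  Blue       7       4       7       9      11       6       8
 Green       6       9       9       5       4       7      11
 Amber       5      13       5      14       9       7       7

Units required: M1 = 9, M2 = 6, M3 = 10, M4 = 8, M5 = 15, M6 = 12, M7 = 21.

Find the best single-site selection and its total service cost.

Choose Green only; total service cost 613.

With exactly 1 open, each retail store uses its cheapest among the chosen.
{Green}: M1→Green 6·9=54, M2→Green 9·6=54, M3→Green 9·10=90, M4→Green 5·8=40, M5→Green 4·15=60, M6→Green 7·12=84, M7→Green 11·21=231. Service cost 613.
{Blue}: service cost 634
{Amber}: service cost 651
Among all 4 size-1 choices, {Green} is lowest.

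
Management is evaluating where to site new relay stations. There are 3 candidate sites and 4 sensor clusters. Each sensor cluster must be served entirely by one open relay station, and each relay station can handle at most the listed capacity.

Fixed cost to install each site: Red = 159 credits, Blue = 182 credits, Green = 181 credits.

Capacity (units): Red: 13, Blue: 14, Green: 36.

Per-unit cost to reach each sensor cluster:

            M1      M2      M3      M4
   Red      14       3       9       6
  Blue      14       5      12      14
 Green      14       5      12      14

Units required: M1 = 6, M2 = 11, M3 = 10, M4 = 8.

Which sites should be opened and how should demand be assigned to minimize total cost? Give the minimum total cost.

Minimum total cost: 552

Open {Green}: M1→Green 14·6=84, M2→Green 5·11=55, M3→Green 12·10=120, M4→Green 14·8=112.
Loads: Green carries 35/36. Service 371; fixed 181; total 552.
Next best feasible plan costs 647.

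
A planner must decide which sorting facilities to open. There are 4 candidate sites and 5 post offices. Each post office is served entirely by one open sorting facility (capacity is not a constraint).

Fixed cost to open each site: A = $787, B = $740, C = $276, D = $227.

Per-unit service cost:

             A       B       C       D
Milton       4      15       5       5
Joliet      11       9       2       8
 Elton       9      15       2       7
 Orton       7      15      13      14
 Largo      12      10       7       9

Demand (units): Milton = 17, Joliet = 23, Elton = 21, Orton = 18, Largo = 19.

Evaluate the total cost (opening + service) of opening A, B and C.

Total cost: 2218

Each post office is assigned to its cheapest site among the open ones.
{A, B, C}: Milton→A 4·17=68, Joliet→C 2·23=46, Elton→C 2·21=42, Orton→A 7·18=126, Largo→C 7·19=133. Service 415; fixed 1803; total 2218.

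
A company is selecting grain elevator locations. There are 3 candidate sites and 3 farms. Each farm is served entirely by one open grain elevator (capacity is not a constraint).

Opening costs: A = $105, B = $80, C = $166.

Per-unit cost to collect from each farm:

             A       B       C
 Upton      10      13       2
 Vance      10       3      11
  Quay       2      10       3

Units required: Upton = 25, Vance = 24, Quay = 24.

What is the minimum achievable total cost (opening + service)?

For any fixed open set, each farm goes to its cheapest open site; total = fixed + service.
{B, C}: Upton→C 2·25=50, Vance→B 3·24=72, Quay→C 3·24=72. Service 194; fixed 246; total 440.
{A, B, C}: Upton→C 2·25=50, Vance→B 3·24=72, Quay→A 2·24=48. Service 170; fixed 351; total 521.
{C}: Upton→C 2·25=50, Vance→C 11·24=264, Quay→C 3·24=72. Service 386; fixed 166; total 552.
{B}: service 637 + fixed 80 = 717
No other subset beats 440.

Minimum total cost: 440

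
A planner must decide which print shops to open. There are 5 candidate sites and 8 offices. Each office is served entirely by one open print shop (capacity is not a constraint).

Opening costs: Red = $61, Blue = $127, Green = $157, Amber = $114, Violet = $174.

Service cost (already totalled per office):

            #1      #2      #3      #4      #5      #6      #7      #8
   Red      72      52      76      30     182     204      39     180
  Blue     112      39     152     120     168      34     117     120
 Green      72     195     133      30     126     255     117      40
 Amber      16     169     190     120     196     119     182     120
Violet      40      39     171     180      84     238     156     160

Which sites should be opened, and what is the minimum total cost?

For any fixed open set, each office goes to its cheapest open site; total = fixed + service.
{Red, Blue}: #1→Red 72, #2→Blue 39, #3→Red 76, #4→Red 30, #5→Blue 168, #6→Blue 34, #7→Red 39, #8→Blue 120. Service 578; fixed 188; total 766.
{Red, Blue, Green}: service 456 + fixed 345 = 801
{Red, Amber}: service 634 + fixed 175 = 809
{Red, Blue, Green, Amber, Violet}: service 358 + fixed 633 = 991
No other subset beats 766.

Open Red and Blue; minimum total cost 766.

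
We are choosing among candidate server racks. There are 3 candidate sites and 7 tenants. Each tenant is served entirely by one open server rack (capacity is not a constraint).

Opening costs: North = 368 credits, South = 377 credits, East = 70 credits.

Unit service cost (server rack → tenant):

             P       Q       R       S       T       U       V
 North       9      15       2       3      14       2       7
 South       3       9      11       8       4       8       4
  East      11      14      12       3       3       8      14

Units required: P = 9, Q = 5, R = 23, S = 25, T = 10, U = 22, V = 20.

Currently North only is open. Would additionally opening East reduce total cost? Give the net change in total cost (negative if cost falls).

Current service cost with {North}: 601.
Adding East: each tenant re-picks its cheapest; new service cost 486, saving 115.
Extra fixed cost: 70. Net change = 70 − 115 = -45.
(Totals: 969 → 924.)

Yes — net change −45 (cost falls by 45).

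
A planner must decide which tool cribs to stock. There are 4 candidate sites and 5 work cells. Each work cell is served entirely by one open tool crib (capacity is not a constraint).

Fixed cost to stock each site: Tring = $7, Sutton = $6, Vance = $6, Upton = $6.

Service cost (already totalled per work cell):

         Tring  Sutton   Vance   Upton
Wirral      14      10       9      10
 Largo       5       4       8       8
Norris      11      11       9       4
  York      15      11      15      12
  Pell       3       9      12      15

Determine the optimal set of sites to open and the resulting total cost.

Open Tring and Upton; minimum total cost 47.

For any fixed open set, each work cell goes to its cheapest open site; total = fixed + service.
{Tring, Upton}: Wirral→Upton 10, Largo→Tring 5, Norris→Upton 4, York→Upton 12, Pell→Tring 3. Service 34; fixed 13; total 47.
{Sutton, Upton}: service 38 + fixed 12 = 50
{Tring, Sutton, Upton}: service 32 + fixed 19 = 51
{Tring, Sutton, Vance, Upton}: service 31 + fixed 25 = 56
(All 15 nonempty subsets were checked; Tring and Upton is lowest.)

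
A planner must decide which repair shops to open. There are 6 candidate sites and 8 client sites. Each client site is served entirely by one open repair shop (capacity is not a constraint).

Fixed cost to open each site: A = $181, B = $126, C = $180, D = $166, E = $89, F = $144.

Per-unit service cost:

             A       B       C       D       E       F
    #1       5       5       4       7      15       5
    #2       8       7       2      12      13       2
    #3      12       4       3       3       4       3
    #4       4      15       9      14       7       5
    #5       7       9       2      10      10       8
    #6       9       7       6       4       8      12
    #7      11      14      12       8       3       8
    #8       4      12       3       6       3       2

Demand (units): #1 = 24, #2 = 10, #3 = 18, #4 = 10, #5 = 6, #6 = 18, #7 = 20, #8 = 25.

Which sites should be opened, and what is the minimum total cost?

For any fixed open set, each client site goes to its cheapest open site; total = fixed + service.
{C, E}: #1→C 4·24=96, #2→C 2·10=20, #3→C 3·18=54, #4→E 7·10=70, #5→C 2·6=12, #6→C 6·18=108, #7→E 3·20=60, #8→C 3·25=75. Service 495; fixed 269; total 764.
{E, F}: service 546 + fixed 233 = 779
{B, E}: service 647 + fixed 215 = 862
{A, B, C, D, E, F}: #1→C 4·24=96, #2→C 2·10=20, #3→C 3·18=54, #4→A 4·10=40, #5→C 2·6=12, #6→D 4·18=72, #7→E 3·20=60, #8→F 2·25=50. Service 404; fixed 886; total 1290.
No other subset beats 764.

Open C and E; minimum total cost 764.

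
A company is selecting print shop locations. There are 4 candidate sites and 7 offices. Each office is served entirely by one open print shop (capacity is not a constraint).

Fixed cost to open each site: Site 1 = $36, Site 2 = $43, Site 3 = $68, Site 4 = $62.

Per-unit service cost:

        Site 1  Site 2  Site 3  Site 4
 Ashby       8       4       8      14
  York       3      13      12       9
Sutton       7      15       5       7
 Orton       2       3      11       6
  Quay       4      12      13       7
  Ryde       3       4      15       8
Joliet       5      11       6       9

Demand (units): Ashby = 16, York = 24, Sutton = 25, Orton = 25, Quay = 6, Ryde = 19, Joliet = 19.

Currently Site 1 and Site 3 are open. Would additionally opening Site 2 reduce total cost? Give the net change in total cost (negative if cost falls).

Yes — net change −21 (cost falls by 21).

Current service cost with {Site 1, Site 3}: 551.
Adding Site 2: each office re-picks its cheapest; new service cost 487, saving 64.
Extra fixed cost: 43. Net change = 43 − 64 = -21.
(Totals: 655 → 634.)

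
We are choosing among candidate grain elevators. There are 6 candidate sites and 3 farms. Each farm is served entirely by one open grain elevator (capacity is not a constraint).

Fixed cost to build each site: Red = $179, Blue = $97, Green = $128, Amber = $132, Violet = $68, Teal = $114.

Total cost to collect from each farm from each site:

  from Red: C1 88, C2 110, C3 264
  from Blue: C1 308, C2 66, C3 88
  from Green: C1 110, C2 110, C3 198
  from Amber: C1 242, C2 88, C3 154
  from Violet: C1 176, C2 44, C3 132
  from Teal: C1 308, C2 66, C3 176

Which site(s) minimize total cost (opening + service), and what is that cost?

Open Violet only; minimum total cost 420.

For any fixed open set, each farm goes to its cheapest open site; total = fixed + service.
{Violet}: C1→Violet 176, C2→Violet 44, C3→Violet 132. Service 352; fixed 68; total 420.
{Blue, Violet}: service 308 + fixed 165 = 473
{Green, Violet}: C1→Green 110, C2→Violet 44, C3→Violet 132. Service 286; fixed 196; total 482.
{Red, Blue, Green, Amber, Violet, Teal}: C1→Red 88, C2→Violet 44, C3→Blue 88. Service 220; fixed 718; total 938.
No other subset beats 420.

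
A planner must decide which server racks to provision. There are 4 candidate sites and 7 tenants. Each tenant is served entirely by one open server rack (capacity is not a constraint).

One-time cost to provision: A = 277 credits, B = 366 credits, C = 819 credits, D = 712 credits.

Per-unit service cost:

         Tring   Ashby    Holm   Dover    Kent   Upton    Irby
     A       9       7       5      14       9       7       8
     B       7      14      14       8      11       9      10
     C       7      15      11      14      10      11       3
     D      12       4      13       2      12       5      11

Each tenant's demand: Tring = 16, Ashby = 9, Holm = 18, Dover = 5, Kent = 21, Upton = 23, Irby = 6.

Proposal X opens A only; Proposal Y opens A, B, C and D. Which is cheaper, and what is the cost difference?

Proposal X: {A}: Tring→A 9·16=144, Ashby→A 7·9=63, Holm→A 5·18=90, Dover→A 14·5=70, Kent→A 9·21=189, Upton→A 7·23=161, Irby→A 8·6=48. Service 765; fixed 277; total 1042.
Proposal Y: {A, B, C, D}: Tring→B 7·16=112, Ashby→D 4·9=36, Holm→A 5·18=90, Dover→D 2·5=10, Kent→A 9·21=189, Upton→D 5·23=115, Irby→C 3·6=18. Service 570; fixed 2174; total 2744.
Difference: |1042 − 2744| = 1702.

Proposal X is cheaper by 1702.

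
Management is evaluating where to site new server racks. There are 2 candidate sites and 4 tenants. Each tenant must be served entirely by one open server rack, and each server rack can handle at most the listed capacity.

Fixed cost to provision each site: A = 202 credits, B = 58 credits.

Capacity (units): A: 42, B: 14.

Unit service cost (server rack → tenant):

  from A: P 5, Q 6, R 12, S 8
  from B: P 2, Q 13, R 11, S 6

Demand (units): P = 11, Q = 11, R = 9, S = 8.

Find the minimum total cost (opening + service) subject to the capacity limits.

Minimum total cost: 495

Open {A}: P→A 5·11=55, Q→A 6·11=66, R→A 12·9=108, S→A 8·8=64.
Loads: A carries 39/42. Service 293; fixed 202; total 495.
Next best feasible plan costs 520.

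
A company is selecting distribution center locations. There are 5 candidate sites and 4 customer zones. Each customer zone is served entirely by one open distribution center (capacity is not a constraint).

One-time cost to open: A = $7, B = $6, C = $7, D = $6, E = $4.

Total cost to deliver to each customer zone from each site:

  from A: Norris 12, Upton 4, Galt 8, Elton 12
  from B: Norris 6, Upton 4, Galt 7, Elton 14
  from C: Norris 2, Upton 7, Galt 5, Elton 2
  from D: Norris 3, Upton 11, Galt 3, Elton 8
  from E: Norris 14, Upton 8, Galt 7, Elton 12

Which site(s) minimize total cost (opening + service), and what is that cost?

Open C only; minimum total cost 23.

For any fixed open set, each customer zone goes to its cheapest open site; total = fixed + service.
{C}: Norris→C 2, Upton→C 7, Galt→C 5, Elton→C 2. Service 16; fixed 7; total 23.
{B, C}: Norris→C 2, Upton→B 4, Galt→C 5, Elton→C 2. Service 13; fixed 13; total 26.
{A, C}: Norris→C 2, Upton→A 4, Galt→C 5, Elton→C 2. Service 13; fixed 14; total 27.
{A, B, C, D, E}: service 11 + fixed 30 = 41
No other subset beats 23.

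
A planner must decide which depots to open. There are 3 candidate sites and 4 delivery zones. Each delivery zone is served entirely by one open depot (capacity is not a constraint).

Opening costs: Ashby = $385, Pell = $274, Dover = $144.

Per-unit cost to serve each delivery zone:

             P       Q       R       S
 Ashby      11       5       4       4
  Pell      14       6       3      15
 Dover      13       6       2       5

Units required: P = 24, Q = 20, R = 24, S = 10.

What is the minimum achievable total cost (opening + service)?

Minimum total cost: 674

For any fixed open set, each delivery zone goes to its cheapest open site; total = fixed + service.
{Dover}: P→Dover 13·24=312, Q→Dover 6·20=120, R→Dover 2·24=48, S→Dover 5·10=50. Service 530; fixed 144; total 674.
{Ashby}: service 500 + fixed 385 = 885
{Pell, Dover}: service 530 + fixed 418 = 948
{Ashby, Pell, Dover}: service 452 + fixed 803 = 1255
No other subset beats 674.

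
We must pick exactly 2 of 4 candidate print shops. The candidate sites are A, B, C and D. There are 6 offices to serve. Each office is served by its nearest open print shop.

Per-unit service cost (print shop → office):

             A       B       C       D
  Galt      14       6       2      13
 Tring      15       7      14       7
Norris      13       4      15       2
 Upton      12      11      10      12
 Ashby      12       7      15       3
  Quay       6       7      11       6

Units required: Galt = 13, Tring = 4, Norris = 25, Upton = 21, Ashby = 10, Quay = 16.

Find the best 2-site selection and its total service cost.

With exactly 2 open, each office uses its cheapest among the chosen.
{C, D}: Galt→C 2·13=26, Tring→D 7·4=28, Norris→D 2·25=50, Upton→C 10·21=210, Ashby→D 3·10=30, Quay→D 6·16=96. Service cost 440.
{B, D}: service cost 513
{B, C}: service cost 546
Among all 6 size-2 choices, {C, D} is lowest.

Choose C and D; total service cost 440.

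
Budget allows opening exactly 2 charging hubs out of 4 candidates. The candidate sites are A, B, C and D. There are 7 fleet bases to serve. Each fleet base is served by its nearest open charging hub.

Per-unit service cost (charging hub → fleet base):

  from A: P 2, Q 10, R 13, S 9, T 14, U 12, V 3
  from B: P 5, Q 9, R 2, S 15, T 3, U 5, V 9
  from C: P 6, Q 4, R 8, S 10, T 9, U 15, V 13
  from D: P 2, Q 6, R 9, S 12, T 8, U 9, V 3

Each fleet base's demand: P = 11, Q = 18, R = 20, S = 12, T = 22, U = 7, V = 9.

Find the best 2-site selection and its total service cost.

With exactly 2 open, each fleet base uses its cheapest among the chosen.
{B, D}: P→D 2·11=22, Q→D 6·18=108, R→B 2·20=40, S→D 12·12=144, T→B 3·22=66, U→B 5·7=35, V→D 3·9=27. Service cost 442.
{A, B}: service cost 460
{B, C}: service cost 469
Among all 6 size-2 choices, {B, D} is lowest.

Choose B and D; total service cost 442.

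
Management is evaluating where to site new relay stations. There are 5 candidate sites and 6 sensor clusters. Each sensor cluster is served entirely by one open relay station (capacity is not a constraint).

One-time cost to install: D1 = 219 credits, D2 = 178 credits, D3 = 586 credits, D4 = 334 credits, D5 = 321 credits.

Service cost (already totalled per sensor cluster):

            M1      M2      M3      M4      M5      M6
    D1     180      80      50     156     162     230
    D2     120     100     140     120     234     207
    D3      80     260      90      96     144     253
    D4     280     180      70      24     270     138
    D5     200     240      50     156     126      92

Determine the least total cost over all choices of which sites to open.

For any fixed open set, each sensor cluster goes to its cheapest open site; total = fixed + service.
{D1}: M1→D1 180, M2→D1 80, M3→D1 50, M4→D1 156, M5→D1 162, M6→D1 230. Service 858; fixed 219; total 1077.
{D2}: service 921 + fixed 178 = 1099
{D2, D5}: M1→D2 120, M2→D2 100, M3→D5 50, M4→D2 120, M5→D5 126, M6→D5 92. Service 608; fixed 499; total 1107.
{D1, D2, D3, D4, D5}: service 452 + fixed 1638 = 2090
No other subset beats 1077.

Minimum total cost: 1077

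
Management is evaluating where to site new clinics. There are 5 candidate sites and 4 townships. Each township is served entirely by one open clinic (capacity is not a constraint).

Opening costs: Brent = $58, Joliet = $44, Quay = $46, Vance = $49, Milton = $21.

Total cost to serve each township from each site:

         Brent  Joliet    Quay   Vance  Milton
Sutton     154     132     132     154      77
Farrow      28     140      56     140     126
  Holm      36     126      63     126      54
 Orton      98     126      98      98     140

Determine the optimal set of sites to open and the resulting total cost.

Open Brent and Milton; minimum total cost 318.

For any fixed open set, each township goes to its cheapest open site; total = fixed + service.
{Brent, Milton}: Sutton→Milton 77, Farrow→Brent 28, Holm→Brent 36, Orton→Brent 98. Service 239; fixed 79; total 318.
{Quay, Milton}: service 285 + fixed 67 = 352
{Brent, Joliet, Milton}: service 239 + fixed 123 = 362
{Brent, Joliet, Quay, Vance, Milton}: service 239 + fixed 218 = 457
No other subset beats 318.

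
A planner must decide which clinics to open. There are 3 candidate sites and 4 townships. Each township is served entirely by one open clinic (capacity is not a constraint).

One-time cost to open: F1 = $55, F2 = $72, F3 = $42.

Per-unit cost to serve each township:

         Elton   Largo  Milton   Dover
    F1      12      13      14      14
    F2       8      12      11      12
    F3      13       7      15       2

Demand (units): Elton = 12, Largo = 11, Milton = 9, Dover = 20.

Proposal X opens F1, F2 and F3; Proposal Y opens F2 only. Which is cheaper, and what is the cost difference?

Proposal X is cheaper by 158.

Proposal X: {F1, F2, F3}: Elton→F2 8·12=96, Largo→F3 7·11=77, Milton→F2 11·9=99, Dover→F3 2·20=40. Service 312; fixed 169; total 481.
Proposal Y: {F2}: Elton→F2 8·12=96, Largo→F2 12·11=132, Milton→F2 11·9=99, Dover→F2 12·20=240. Service 567; fixed 72; total 639.
Difference: |481 − 639| = 158.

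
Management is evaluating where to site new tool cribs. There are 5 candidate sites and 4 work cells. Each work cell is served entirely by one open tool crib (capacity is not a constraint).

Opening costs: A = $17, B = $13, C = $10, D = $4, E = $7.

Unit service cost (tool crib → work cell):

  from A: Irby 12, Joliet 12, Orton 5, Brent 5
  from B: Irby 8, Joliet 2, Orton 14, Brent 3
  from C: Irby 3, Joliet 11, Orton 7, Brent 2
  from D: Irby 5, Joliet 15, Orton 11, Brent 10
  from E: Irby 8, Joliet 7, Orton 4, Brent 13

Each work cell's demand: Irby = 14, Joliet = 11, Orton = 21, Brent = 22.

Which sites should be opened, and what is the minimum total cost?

Open B, C and E; minimum total cost 222.

For any fixed open set, each work cell goes to its cheapest open site; total = fixed + service.
{B, C, E}: Irby→C 3·14=42, Joliet→B 2·11=22, Orton→E 4·21=84, Brent→C 2·22=44. Service 192; fixed 30; total 222.
{B, C, D, E}: service 192 + fixed 34 = 226
{A, B, C, E}: service 192 + fixed 47 = 239
{A, B, C, D, E}: service 192 + fixed 51 = 243
No other subset beats 222.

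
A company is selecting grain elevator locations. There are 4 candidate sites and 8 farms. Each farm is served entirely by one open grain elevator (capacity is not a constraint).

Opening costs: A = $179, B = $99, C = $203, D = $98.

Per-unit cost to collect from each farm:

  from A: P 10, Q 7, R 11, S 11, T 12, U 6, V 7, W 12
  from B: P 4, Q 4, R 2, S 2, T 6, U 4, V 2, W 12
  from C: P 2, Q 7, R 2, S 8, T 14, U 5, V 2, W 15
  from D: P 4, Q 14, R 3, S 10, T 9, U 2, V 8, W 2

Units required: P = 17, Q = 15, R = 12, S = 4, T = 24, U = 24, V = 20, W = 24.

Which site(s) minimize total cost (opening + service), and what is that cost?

For any fixed open set, each farm goes to its cheapest open site; total = fixed + service.
{B, D}: P→B 4·17=68, Q→B 4·15=60, R→B 2·12=24, S→B 2·4=8, T→B 6·24=144, U→D 2·24=48, V→B 2·20=40, W→D 2·24=48. Service 440; fixed 197; total 637.
{B, C, D}: service 406 + fixed 400 = 806
{A, B, D}: service 440 + fixed 376 = 816
{A, B, C, D}: service 406 + fixed 579 = 985
No other subset beats 637.

Open B and D; minimum total cost 637.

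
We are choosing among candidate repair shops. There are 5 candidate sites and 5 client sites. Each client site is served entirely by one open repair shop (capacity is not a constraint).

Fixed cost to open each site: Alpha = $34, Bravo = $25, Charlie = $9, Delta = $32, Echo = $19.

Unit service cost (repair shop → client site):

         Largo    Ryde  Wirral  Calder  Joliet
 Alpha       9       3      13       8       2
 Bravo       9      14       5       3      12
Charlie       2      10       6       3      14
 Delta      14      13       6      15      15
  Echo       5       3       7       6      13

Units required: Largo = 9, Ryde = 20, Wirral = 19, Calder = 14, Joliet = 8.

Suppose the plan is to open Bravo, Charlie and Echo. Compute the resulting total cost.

Total cost: 364

Each client site is assigned to its cheapest site among the open ones.
{Bravo, Charlie, Echo}: Largo→Charlie 2·9=18, Ryde→Echo 3·20=60, Wirral→Bravo 5·19=95, Calder→Bravo 3·14=42, Joliet→Bravo 12·8=96. Service 311; fixed 53; total 364.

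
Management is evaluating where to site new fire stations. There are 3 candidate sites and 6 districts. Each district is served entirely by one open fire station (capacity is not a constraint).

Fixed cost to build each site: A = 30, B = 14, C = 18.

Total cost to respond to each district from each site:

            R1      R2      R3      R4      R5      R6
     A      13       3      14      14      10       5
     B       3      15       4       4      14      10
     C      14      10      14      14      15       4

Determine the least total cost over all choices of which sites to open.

For any fixed open set, each district goes to its cheapest open site; total = fixed + service.
{B}: R1→B 3, R2→B 15, R3→B 4, R4→B 4, R5→B 14, R6→B 10. Service 50; fixed 14; total 64.
{B, C}: service 39 + fixed 32 = 71
{A, B}: R1→B 3, R2→A 3, R3→B 4, R4→B 4, R5→A 10, R6→A 5. Service 29; fixed 44; total 73.
{A, B, C}: service 28 + fixed 62 = 90
(All 7 nonempty subsets were checked; B only is lowest.)

Minimum total cost: 64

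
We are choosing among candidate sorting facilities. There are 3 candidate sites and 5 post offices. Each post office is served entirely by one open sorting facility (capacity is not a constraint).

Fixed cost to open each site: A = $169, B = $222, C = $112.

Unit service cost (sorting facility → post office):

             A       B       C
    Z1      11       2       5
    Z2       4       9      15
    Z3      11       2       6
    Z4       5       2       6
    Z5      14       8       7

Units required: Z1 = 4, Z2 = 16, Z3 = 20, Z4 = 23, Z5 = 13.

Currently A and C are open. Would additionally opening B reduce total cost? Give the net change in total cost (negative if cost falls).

No — net change +61 (cost rises by 61).

Current service cost with {A, C}: 410.
Adding B: each post office re-picks its cheapest; new service cost 249, saving 161.
Extra fixed cost: 222. Net change = 222 − 161 = 61.
(Totals: 691 → 752.)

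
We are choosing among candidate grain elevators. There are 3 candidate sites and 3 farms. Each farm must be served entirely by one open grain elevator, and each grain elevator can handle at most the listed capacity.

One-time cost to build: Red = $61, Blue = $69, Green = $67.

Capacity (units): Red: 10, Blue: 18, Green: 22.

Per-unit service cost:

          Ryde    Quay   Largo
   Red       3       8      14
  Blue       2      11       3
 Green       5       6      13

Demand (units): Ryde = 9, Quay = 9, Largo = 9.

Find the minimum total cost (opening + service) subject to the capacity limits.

Minimum total cost: 235

Open {Blue, Green}: Ryde→Blue 2·9=18, Quay→Green 6·9=54, Largo→Blue 3·9=27.
Loads: Blue carries 18/18, Green carries 9/22. Service 99; fixed 136; total 235.
Next best feasible plan costs 247.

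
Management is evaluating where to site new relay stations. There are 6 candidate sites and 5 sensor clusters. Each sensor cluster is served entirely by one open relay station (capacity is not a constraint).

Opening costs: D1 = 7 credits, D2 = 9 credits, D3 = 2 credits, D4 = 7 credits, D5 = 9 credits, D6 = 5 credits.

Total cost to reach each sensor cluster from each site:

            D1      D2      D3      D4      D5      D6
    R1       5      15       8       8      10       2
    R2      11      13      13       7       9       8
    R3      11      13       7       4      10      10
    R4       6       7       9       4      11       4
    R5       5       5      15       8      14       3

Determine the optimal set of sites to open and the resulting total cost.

Open D3 and D6; minimum total cost 31.

For any fixed open set, each sensor cluster goes to its cheapest open site; total = fixed + service.
{D3, D6}: R1→D6 2, R2→D6 8, R3→D3 7, R4→D6 4, R5→D6 3. Service 24; fixed 7; total 31.
{D4, D6}: R1→D6 2, R2→D4 7, R3→D4 4, R4→D4 4, R5→D6 3. Service 20; fixed 12; total 32.
{D6}: R1→D6 2, R2→D6 8, R3→D6 10, R4→D6 4, R5→D6 3. Service 27; fixed 5; total 32.
{D1, D2, D3, D4, D5, D6}: R1→D6 2, R2→D4 7, R3→D4 4, R4→D4 4, R5→D6 3. Service 20; fixed 39; total 59.
No other subset beats 31.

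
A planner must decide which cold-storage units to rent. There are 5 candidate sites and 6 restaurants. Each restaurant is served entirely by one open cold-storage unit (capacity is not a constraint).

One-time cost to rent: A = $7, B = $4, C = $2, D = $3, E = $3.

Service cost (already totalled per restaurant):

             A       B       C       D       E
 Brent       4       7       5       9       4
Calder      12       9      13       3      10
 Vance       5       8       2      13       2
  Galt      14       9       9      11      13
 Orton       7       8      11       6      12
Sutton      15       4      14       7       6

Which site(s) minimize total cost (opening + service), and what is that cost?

For any fixed open set, each restaurant goes to its cheapest open site; total = fixed + service.
{C, D}: Brent→C 5, Calder→D 3, Vance→C 2, Galt→C 9, Orton→D 6, Sutton→D 7. Service 32; fixed 5; total 37.
{B, C, D}: service 29 + fixed 9 = 38
{B, D, E}: service 28 + fixed 10 = 38
{A, B, C, D, E}: Brent→A 4, Calder→D 3, Vance→C 2, Galt→B 9, Orton→D 6, Sutton→B 4. Service 28; fixed 19; total 47.
No other subset beats 37.

Open C and D; minimum total cost 37.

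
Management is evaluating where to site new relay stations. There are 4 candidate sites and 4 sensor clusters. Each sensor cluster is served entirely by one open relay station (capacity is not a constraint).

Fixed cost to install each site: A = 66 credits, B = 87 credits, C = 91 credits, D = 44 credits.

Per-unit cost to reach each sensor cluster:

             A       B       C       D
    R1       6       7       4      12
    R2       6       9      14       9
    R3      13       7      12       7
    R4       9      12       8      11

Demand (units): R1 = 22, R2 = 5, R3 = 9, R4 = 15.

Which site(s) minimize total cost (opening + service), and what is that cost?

Open C and D; minimum total cost 451.

For any fixed open set, each sensor cluster goes to its cheapest open site; total = fixed + service.
{C, D}: R1→C 4·22=88, R2→D 9·5=45, R3→D 7·9=63, R4→C 8·15=120. Service 316; fixed 135; total 451.
{A, D}: service 360 + fixed 110 = 470
{C}: R1→C 4·22=88, R2→C 14·5=70, R3→C 12·9=108, R4→C 8·15=120. Service 386; fixed 91; total 477.
{A, B, C, D}: service 301 + fixed 288 = 589
(All 15 nonempty subsets were checked; C and D is lowest.)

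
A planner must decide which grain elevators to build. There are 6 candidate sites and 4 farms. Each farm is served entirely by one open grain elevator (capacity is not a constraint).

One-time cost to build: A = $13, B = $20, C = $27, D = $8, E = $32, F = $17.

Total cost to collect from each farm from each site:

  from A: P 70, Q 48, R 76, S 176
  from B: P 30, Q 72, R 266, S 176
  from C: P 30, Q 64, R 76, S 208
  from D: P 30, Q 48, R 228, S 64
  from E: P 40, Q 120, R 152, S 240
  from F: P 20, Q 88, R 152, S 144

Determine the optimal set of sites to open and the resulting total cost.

For any fixed open set, each farm goes to its cheapest open site; total = fixed + service.
{A, D}: P→D 30, Q→A 48, R→A 76, S→D 64. Service 218; fixed 21; total 239.
{A, D, F}: P→F 20, Q→A 48, R→A 76, S→D 64. Service 208; fixed 38; total 246.
{C, D}: service 218 + fixed 35 = 253
{A, B, C, D, E, F}: service 208 + fixed 117 = 325
No other subset beats 239.

Open A and D; minimum total cost 239.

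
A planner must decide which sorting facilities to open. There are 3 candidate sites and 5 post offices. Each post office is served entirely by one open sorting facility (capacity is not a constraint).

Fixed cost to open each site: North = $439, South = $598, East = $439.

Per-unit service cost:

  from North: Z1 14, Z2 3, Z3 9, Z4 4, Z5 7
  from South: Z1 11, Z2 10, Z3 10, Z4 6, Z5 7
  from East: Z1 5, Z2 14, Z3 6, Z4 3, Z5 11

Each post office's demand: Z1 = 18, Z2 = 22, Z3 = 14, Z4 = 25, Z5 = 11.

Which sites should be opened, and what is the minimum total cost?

For any fixed open set, each post office goes to its cheapest open site; total = fixed + service.
{North}: Z1→North 14·18=252, Z2→North 3·22=66, Z3→North 9·14=126, Z4→North 4·25=100, Z5→North 7·11=77. Service 621; fixed 439; total 1060.
{East}: Z1→East 5·18=90, Z2→East 14·22=308, Z3→East 6·14=84, Z4→East 3·25=75, Z5→East 11·11=121. Service 678; fixed 439; total 1117.
{North, East}: service 392 + fixed 878 = 1270
{North, South, East}: Z1→East 5·18=90, Z2→North 3·22=66, Z3→East 6·14=84, Z4→East 3·25=75, Z5→North 7·11=77. Service 392; fixed 1476; total 1868.
No other subset beats 1060.

Open North only; minimum total cost 1060.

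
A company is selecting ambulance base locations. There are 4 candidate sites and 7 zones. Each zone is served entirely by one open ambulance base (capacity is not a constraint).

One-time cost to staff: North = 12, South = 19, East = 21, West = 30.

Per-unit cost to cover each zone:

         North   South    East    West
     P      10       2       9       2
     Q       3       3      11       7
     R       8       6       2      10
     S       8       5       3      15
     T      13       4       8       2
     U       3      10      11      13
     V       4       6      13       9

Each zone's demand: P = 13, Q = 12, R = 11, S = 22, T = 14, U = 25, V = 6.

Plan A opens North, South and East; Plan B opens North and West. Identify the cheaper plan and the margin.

Plan A is cheaper by 138.

Plan A: {North, South, East}: P→South 2·13=26, Q→North 3·12=36, R→East 2·11=22, S→East 3·22=66, T→South 4·14=56, U→North 3·25=75, V→North 4·6=24. Service 305; fixed 52; total 357.
Plan B: {North, West}: P→West 2·13=26, Q→North 3·12=36, R→North 8·11=88, S→North 8·22=176, T→West 2·14=28, U→North 3·25=75, V→North 4·6=24. Service 453; fixed 42; total 495.
Difference: |357 − 495| = 138.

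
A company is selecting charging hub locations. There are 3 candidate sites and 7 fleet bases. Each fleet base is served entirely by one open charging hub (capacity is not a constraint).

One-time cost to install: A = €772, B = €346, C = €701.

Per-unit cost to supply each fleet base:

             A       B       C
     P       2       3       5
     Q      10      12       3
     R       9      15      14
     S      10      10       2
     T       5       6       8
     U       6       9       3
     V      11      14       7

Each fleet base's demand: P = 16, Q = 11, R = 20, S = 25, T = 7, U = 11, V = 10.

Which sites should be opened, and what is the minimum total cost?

For any fixed open set, each fleet base goes to its cheapest open site; total = fixed + service.
{C}: P→C 5·16=80, Q→C 3·11=33, R→C 14·20=280, S→C 2·25=50, T→C 8·7=56, U→C 3·11=33, V→C 7·10=70. Service 602; fixed 701; total 1303.
{B}: P→B 3·16=48, Q→B 12·11=132, R→B 15·20=300, S→B 10·25=250, T→B 6·7=42, U→B 9·11=99, V→B 14·10=140. Service 1011; fixed 346; total 1357.
{A}: service 783 + fixed 772 = 1555
{A, B, C}: service 433 + fixed 1819 = 2252
No other subset beats 1303.

Open C only; minimum total cost 1303.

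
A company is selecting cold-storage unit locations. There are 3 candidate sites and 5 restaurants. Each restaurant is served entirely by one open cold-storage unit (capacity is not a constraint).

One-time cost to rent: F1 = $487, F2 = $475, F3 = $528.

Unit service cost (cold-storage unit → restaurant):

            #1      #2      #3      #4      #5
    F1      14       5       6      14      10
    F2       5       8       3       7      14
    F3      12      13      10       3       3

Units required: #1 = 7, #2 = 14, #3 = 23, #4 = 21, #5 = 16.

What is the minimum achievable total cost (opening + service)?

For any fixed open set, each restaurant goes to its cheapest open site; total = fixed + service.
{F2}: #1→F2 5·7=35, #2→F2 8·14=112, #3→F2 3·23=69, #4→F2 7·21=147, #5→F2 14·16=224. Service 587; fixed 475; total 1062.
{F3}: service 607 + fixed 528 = 1135
{F1}: service 760 + fixed 487 = 1247
{F1, F2, F3}: service 285 + fixed 1490 = 1775
(All 7 nonempty subsets were checked; F2 only is lowest.)

Minimum total cost: 1062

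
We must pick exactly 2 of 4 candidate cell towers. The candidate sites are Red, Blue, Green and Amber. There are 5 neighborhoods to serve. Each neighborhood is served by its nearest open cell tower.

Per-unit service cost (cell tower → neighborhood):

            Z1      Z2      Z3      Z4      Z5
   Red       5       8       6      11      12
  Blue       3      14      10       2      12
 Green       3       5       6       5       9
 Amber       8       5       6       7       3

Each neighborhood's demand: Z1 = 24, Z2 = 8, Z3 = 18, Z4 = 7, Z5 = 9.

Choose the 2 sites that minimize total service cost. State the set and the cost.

With exactly 2 open, each neighborhood uses its cheapest among the chosen.
{Blue, Amber}: Z1→Blue 3·24=72, Z2→Amber 5·8=40, Z3→Amber 6·18=108, Z4→Blue 2·7=14, Z5→Amber 3·9=27. Service cost 261.
{Green, Amber}: service cost 282
{Blue, Green}: service cost 315
Among all 6 size-2 choices, {Blue, Amber} is lowest.

Choose Blue and Amber; total service cost 261.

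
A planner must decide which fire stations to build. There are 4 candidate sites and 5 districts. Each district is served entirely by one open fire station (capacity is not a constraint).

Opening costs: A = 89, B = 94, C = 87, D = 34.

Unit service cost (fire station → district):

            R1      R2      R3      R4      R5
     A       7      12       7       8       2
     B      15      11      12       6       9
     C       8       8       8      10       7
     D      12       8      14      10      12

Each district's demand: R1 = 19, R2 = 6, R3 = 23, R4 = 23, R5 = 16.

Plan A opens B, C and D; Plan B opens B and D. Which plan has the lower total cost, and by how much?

Plan A is cheaper by 113.

Plan A: {B, C, D}: R1→C 8·19=152, R2→C 8·6=48, R3→C 8·23=184, R4→B 6·23=138, R5→C 7·16=112. Service 634; fixed 215; total 849.
Plan B: {B, D}: R1→D 12·19=228, R2→D 8·6=48, R3→B 12·23=276, R4→B 6·23=138, R5→B 9·16=144. Service 834; fixed 128; total 962.
Difference: |849 − 962| = 113.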